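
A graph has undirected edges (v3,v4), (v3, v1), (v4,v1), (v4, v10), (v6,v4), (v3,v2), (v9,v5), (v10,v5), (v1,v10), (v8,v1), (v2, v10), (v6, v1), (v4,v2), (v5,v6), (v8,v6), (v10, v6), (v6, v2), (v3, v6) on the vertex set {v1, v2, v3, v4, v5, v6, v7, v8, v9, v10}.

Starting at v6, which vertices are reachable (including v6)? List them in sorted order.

Start at v6.
Its neighbours: v1, v2, v3, v4, v5, v8, v10.
Then their neighbours: v9.
Nothing further is reachable.

v1, v2, v3, v4, v5, v6, v8, v9, v10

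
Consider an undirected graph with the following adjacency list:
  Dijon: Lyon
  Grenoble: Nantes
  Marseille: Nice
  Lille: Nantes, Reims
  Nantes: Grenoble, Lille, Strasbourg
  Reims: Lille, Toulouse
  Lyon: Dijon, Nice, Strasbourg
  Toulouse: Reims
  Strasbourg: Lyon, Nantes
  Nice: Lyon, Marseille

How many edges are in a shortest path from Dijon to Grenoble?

4

Distance 0: Dijon.
Distance 1: Lyon.
Distance 2: Nice, Strasbourg.
Distance 3: Marseille, Nantes.
Distance 4: Grenoble, Lille — contains Grenoble.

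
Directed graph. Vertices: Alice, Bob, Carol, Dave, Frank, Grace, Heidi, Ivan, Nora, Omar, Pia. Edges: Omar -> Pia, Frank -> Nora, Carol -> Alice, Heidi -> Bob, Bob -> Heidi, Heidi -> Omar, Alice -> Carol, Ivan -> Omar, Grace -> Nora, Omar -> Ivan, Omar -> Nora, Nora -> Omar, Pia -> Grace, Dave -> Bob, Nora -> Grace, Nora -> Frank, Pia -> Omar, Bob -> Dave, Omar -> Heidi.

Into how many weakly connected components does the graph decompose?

From Alice: component {Alice, Carol}.
From Bob: component {Bob, Dave, Frank, Grace, Heidi, Ivan, Nora, Omar, Pia}.
That's 2 components.

2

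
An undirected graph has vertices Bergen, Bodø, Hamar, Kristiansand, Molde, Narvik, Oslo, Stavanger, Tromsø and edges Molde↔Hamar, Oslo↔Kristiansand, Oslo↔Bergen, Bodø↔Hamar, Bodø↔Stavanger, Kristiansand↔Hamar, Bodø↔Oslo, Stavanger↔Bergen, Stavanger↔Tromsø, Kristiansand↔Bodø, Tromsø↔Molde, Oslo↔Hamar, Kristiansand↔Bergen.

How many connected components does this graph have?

From Bergen: component {Bergen, Bodø, Hamar, Kristiansand, Molde, Oslo, Stavanger, Tromsø}.
From Narvik: component {Narvik}.
That's 2 components.

2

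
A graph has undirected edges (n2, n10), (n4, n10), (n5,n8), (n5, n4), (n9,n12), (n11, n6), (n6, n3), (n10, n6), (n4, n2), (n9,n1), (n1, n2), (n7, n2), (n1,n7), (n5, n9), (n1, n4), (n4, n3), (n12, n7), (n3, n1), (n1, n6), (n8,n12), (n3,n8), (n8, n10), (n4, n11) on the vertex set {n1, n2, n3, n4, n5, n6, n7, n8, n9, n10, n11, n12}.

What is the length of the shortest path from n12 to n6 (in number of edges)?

3

Distance 0: n12.
Distance 1: n7, n8, n9.
Distance 2: n1, n2, n3, n5, n10.
Distance 3: n4, n6 — contains n6.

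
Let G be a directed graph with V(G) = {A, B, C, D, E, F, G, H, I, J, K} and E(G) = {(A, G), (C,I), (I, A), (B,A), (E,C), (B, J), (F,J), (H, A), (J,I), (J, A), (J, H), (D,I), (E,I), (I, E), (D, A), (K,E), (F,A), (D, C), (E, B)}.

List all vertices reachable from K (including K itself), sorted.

A, B, C, E, G, H, I, J, K

Start at K.
Its neighbours: E.
Then their neighbours: B, C, I.
Then next layer: A, J.
Then next layer: G, H.
Nothing further is reachable.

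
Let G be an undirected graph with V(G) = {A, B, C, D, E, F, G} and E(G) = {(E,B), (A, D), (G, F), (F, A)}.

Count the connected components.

3

From A: component {A, D, F, G}.
From B: component {B, E}.
From C: component {C}.
That's 3 components.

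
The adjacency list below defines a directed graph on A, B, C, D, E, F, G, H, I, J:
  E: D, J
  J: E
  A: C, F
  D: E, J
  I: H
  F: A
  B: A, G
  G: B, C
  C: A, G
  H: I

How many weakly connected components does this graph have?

3

From A: component {A, B, C, F, G}.
From D: component {D, E, J}.
From H: component {H, I}.
That's 3 components.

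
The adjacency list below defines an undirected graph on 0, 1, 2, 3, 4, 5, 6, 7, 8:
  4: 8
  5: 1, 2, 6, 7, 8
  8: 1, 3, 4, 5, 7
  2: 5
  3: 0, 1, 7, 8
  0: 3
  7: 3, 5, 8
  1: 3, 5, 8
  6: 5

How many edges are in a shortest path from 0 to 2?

Distance 0: 0.
Distance 1: 3.
Distance 2: 1, 7, 8.
Distance 3: 4, 5.
Distance 4: 2, 6 — contains 2.

4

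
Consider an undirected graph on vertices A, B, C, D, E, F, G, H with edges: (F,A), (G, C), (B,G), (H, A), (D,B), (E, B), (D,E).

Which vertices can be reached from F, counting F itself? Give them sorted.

A, F, H

Start at F.
Its neighbours: A.
Then their neighbours: H.
Nothing further is reachable.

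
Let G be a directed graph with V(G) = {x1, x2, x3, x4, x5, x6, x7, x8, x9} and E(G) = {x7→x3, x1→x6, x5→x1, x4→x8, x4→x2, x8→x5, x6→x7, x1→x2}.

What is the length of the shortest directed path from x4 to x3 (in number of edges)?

Distance 0: x4.
Distance 1: x2, x8.
Distance 2: x5.
Distance 3: x1.
Distance 4: x6.
Distance 5: x7.
Distance 6: x3 — contains x3.

6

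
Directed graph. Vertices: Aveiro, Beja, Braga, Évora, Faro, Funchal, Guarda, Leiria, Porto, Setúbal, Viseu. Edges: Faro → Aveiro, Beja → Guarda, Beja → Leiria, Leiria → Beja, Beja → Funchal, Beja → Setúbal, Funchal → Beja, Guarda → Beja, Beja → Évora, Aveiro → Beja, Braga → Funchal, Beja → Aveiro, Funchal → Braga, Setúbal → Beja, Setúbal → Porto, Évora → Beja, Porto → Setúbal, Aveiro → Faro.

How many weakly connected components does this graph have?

2

From Aveiro: component {Aveiro, Beja, Braga, Évora, Faro, Funchal, Guarda, Leiria, Porto, Setúbal}.
From Viseu: component {Viseu}.
That's 2 components.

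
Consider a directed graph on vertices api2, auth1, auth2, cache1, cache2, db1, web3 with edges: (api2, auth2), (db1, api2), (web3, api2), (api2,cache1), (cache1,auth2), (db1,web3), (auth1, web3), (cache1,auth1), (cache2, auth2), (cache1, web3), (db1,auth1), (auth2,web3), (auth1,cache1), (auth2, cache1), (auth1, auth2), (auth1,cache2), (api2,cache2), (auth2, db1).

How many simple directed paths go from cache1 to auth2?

cache1→auth1→auth2
cache1→auth1→cache2→auth2
cache1→auth1→web3→api2→auth2
cache1→auth1→web3→api2→cache2→auth2
cache1→auth2
cache1→web3→api2→auth2
cache1→web3→api2→cache2→auth2

7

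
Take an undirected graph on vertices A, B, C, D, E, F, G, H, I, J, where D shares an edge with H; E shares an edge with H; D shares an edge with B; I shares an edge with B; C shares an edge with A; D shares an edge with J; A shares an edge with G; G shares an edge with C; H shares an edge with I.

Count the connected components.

From A: component {A, C, G}.
From B: component {B, D, E, H, I, J}.
From F: component {F}.
That's 3 components.

3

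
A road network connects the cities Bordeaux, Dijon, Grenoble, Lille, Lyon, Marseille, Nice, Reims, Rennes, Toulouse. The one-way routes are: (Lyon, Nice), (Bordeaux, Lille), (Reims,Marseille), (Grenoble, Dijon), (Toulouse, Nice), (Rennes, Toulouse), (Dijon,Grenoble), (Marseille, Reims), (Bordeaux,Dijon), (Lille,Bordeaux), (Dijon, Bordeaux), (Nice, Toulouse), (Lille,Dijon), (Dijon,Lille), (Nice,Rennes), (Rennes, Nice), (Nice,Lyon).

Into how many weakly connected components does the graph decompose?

From Bordeaux: component {Bordeaux, Dijon, Grenoble, Lille}.
From Lyon: component {Lyon, Nice, Rennes, Toulouse}.
From Marseille: component {Marseille, Reims}.
That's 3 components.

3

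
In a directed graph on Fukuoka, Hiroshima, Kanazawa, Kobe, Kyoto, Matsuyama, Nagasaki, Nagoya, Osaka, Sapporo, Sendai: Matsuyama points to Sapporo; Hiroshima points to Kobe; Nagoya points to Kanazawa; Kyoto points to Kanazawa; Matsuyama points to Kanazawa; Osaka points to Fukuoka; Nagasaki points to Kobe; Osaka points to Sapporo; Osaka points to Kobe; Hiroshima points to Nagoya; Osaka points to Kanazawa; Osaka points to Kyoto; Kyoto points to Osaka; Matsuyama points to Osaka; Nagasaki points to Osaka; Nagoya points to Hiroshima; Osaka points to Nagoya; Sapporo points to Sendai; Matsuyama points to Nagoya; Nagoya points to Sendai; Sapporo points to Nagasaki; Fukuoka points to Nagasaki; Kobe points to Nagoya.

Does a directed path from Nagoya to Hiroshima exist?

Yes

Explore from Nagoya.
Distance 1: reach Hiroshima, Kanazawa, Sendai.
Found Hiroshima.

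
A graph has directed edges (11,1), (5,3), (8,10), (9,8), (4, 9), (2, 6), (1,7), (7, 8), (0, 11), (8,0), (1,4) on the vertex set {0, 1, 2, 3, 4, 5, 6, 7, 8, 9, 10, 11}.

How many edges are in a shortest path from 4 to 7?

6

Distance 0: 4.
Distance 1: 9.
Distance 2: 8.
Distance 3: 0, 10.
Distance 4: 11.
Distance 5: 1.
Distance 6: 7 — contains 7.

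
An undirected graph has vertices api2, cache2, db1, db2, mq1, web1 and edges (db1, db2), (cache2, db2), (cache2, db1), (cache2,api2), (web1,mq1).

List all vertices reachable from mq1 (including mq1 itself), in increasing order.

mq1, web1

Start at mq1.
Its neighbours: web1.
Nothing further is reachable.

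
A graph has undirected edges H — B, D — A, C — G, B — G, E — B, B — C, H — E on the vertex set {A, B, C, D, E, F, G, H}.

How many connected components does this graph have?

3

From A: component {A, D}.
From B: component {B, C, E, G, H}.
From F: component {F}.
That's 3 components.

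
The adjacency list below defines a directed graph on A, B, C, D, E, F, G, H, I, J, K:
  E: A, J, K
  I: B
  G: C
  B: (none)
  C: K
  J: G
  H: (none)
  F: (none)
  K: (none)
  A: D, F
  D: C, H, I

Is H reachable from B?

B has no outgoing edges, so nothing is reachable from it.

No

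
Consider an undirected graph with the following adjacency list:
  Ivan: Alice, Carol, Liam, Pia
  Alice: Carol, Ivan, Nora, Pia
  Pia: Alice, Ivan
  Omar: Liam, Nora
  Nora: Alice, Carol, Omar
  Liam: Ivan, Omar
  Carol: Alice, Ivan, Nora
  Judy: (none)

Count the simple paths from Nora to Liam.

Nora–Alice–Carol–Ivan–Liam
Nora–Alice–Ivan–Liam
Nora–Alice–Pia–Ivan–Liam
Nora–Carol–Alice–Ivan–Liam
Nora–Carol–Alice–Pia–Ivan–Liam
Nora–Carol–Ivan–Liam
Nora–Omar–Liam

7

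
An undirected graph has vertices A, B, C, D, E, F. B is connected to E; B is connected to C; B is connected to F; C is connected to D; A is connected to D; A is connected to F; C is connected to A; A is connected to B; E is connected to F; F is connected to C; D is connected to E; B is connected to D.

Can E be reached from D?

Yes

Explore from D.
Distance 1: reach A, B, C, E.
Found E.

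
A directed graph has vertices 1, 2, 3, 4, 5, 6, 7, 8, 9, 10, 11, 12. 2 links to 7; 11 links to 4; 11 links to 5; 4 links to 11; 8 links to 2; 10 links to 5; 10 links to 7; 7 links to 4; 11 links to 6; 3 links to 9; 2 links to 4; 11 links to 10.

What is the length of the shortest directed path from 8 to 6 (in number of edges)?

4

Distance 0: 8.
Distance 1: 2.
Distance 2: 4, 7.
Distance 3: 11.
Distance 4: 5, 6, 10 — contains 6.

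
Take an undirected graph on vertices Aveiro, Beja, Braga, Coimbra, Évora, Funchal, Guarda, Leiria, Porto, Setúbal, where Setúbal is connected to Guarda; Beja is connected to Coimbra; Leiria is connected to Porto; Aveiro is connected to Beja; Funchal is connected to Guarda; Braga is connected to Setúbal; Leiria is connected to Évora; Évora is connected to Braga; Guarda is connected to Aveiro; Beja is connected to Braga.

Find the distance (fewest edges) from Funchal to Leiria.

Distance 0: Funchal.
Distance 1: Guarda.
Distance 2: Aveiro, Setúbal.
Distance 3: Beja, Braga.
Distance 4: Coimbra, Évora.
Distance 5: Leiria — contains Leiria.

5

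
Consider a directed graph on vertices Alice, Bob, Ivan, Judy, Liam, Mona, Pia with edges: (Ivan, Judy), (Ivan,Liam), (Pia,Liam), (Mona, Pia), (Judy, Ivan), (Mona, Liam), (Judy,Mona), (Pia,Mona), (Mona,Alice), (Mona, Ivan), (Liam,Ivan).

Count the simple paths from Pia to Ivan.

3

Pia→Liam→Ivan
Pia→Mona→Ivan
Pia→Mona→Liam→Ivan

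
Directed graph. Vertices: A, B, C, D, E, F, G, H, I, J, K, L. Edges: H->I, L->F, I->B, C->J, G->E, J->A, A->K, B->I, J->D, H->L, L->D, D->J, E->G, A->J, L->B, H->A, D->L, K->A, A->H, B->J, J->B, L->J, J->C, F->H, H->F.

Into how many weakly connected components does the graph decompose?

From A: component {A, B, C, D, F, H, I, J, K, L}.
From E: component {E, G}.
That's 2 components.

2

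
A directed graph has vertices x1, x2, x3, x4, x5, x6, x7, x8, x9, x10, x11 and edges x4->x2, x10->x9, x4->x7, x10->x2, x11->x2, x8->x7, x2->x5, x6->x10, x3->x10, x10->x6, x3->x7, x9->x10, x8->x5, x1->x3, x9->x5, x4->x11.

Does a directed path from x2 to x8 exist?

Explore from x2.
Distance 1: reach x5.
The search from x2 is exhausted; no directed path reaches x8.

No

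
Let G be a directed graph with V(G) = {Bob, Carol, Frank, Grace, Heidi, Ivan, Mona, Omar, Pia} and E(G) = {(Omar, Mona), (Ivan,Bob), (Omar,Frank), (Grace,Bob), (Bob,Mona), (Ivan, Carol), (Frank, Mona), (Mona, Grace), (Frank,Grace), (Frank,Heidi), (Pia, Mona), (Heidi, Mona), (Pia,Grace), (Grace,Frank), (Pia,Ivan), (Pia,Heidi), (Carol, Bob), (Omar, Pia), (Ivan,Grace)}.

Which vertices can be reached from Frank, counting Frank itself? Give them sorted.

Bob, Frank, Grace, Heidi, Mona

Start at Frank.
Its neighbours: Grace, Heidi, Mona.
Then their neighbours: Bob.
Nothing further is reachable.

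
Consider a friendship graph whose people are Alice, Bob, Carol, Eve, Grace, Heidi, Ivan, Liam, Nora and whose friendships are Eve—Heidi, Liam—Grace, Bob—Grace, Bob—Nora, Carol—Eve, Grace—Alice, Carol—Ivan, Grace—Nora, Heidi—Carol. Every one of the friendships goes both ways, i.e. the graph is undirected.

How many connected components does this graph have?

From Alice: component {Alice, Bob, Grace, Liam, Nora}.
From Carol: component {Carol, Eve, Heidi, Ivan}.
That's 2 components.

2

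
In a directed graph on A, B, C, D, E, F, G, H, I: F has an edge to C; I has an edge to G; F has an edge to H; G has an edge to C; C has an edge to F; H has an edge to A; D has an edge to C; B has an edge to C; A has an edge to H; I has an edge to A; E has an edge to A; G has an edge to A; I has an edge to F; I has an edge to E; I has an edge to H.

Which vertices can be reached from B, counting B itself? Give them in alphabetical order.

A, B, C, F, H

Start at B.
Its neighbours: C.
Then their neighbours: F.
Then next layer: H.
Then next layer: A.
Nothing further is reachable.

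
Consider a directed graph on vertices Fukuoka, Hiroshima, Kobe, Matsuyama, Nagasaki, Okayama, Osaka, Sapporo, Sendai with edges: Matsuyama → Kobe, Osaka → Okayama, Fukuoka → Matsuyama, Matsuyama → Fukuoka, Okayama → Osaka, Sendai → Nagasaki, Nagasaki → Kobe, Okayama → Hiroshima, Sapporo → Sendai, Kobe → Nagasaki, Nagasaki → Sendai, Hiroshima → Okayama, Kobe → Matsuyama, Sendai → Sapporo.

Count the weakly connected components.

From Fukuoka: component {Fukuoka, Kobe, Matsuyama, Nagasaki, Sapporo, Sendai}.
From Hiroshima: component {Hiroshima, Okayama, Osaka}.
That's 2 components.

2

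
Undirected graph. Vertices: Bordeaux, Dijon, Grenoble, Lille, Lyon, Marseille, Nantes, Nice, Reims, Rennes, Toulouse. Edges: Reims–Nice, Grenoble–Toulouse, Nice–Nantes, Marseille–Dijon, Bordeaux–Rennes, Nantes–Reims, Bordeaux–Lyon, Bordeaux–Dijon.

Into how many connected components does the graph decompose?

4

From Bordeaux: component {Bordeaux, Dijon, Lyon, Marseille, Rennes}.
From Grenoble: component {Grenoble, Toulouse}.
From Lille: component {Lille}.
From Nantes: component {Nantes, Nice, Reims}.
That's 4 components.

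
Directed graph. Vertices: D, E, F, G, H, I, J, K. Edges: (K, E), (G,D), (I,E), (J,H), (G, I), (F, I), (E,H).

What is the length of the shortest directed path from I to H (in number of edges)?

Distance 0: I.
Distance 1: E.
Distance 2: H — contains H.

2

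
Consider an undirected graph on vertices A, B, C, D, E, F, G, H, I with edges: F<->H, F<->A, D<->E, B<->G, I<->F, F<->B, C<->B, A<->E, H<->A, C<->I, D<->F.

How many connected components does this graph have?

1

From A: component {A, B, C, D, E, F, G, H, I}.
That's 1 component.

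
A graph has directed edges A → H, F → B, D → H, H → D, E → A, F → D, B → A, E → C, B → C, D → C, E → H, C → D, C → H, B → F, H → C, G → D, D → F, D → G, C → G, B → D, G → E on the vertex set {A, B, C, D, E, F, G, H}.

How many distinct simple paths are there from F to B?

F→B

1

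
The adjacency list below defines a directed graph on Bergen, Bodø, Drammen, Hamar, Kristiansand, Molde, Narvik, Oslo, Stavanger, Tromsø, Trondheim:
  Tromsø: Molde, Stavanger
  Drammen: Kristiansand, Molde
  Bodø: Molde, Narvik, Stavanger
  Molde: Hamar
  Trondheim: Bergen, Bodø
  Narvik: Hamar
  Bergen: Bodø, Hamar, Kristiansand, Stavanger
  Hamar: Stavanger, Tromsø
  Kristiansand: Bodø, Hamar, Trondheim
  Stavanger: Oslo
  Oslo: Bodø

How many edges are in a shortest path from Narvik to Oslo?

Distance 0: Narvik.
Distance 1: Hamar.
Distance 2: Stavanger, Tromsø.
Distance 3: Molde, Oslo — contains Oslo.

3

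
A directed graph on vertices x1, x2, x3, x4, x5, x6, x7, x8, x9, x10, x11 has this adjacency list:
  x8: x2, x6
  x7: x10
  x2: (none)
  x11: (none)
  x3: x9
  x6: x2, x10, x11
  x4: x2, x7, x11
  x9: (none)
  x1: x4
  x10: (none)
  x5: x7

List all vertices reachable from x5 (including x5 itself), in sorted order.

Start at x5.
Its neighbours: x7.
Then their neighbours: x10.
Nothing further is reachable.

x5, x7, x10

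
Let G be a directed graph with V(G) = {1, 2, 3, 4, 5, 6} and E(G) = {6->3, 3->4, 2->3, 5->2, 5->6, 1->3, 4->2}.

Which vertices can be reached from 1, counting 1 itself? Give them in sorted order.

Start at 1.
Its neighbours: 3.
Then their neighbours: 4.
Then next layer: 2.
Nothing further is reachable.

1, 2, 3, 4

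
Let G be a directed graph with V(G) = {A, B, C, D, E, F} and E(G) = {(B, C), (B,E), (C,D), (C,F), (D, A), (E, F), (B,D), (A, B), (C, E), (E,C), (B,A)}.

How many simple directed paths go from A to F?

4

A→B→C→E→F
A→B→C→F
A→B→E→C→F
A→B→E→F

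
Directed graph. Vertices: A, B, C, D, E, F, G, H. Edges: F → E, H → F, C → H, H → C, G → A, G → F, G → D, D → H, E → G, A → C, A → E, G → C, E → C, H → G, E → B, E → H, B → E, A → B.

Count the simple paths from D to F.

2

D→H→F
D→H→G→F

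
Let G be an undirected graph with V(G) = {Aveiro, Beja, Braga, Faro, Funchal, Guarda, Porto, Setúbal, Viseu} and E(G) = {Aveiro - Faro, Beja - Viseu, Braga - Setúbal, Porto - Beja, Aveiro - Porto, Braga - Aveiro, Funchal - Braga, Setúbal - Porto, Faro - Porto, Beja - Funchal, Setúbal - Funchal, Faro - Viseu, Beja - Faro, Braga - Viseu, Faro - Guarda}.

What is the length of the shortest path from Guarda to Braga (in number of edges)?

Distance 0: Guarda.
Distance 1: Faro.
Distance 2: Aveiro, Beja, Porto, Viseu.
Distance 3: Braga, Funchal, Setúbal — contains Braga.

3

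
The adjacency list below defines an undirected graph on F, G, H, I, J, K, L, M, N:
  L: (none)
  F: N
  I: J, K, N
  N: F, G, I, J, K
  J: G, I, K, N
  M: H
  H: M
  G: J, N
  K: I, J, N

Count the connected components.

3

From F: component {F, G, I, J, K, N}.
From H: component {H, M}.
From L: component {L}.
That's 3 components.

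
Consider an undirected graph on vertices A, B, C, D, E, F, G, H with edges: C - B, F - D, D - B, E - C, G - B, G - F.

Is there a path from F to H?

Explore from F.
Distance 1: reach D, G.
Distance 2: reach B.
Distance 3: reach C.
Distance 4: reach E.
The search is exhausted without reaching H; it lies in a different component.

No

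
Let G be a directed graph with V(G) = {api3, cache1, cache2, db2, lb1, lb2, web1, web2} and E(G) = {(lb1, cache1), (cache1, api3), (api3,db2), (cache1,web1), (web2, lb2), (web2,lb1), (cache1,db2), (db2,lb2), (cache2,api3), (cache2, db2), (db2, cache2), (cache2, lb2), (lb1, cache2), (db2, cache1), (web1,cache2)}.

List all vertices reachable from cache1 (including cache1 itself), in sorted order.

api3, cache1, cache2, db2, lb2, web1

Start at cache1.
Its neighbours: api3, db2, web1.
Then their neighbours: cache2, lb2.
Nothing further is reachable.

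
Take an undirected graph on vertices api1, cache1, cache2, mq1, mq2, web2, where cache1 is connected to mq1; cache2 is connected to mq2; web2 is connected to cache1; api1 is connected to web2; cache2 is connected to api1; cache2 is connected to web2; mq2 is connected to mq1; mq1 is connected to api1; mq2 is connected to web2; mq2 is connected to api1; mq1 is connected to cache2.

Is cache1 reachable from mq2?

Explore from mq2.
Distance 1: reach api1, cache2, mq1, web2.
Distance 2: reach cache1.
Found cache1.

Yes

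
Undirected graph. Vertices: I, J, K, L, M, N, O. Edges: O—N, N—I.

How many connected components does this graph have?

From I: component {I, N, O}.
From J: component {J}.
From K: component {K}.
From L: component {L}.
From M: component {M}.
That's 5 components.

5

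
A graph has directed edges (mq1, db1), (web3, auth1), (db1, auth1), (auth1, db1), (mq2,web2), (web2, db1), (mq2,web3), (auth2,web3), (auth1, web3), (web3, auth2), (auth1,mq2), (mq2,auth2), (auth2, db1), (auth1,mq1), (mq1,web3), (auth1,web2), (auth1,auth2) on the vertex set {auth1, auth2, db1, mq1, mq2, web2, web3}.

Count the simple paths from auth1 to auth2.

auth1→auth2
auth1→mq1→web3→auth2
auth1→mq2→auth2
auth1→mq2→web3→auth2
auth1→web3→auth2

5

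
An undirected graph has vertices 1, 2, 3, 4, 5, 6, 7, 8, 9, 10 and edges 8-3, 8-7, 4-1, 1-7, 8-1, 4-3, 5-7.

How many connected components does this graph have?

5

From 1: component {1, 3, 4, 5, 7, 8}.
From 2: component {2}.
From 6: component {6}.
From 9: component {9}.
From 10: component {10}.
That's 5 components.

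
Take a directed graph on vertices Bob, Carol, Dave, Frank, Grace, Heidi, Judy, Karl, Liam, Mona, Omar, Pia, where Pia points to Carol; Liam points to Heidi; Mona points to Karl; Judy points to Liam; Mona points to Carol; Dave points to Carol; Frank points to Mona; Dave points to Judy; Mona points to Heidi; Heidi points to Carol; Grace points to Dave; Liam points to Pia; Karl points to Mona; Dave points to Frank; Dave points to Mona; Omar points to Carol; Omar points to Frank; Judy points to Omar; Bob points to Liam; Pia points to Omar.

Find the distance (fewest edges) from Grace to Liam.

Distance 0: Grace.
Distance 1: Dave.
Distance 2: Carol, Frank, Judy, Mona.
Distance 3: Heidi, Karl, Liam, Omar — contains Liam.

3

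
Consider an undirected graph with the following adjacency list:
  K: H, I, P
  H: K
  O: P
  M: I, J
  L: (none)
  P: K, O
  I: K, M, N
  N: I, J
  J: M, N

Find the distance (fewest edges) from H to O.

Distance 0: H.
Distance 1: K.
Distance 2: I, P.
Distance 3: M, N, O — contains O.

3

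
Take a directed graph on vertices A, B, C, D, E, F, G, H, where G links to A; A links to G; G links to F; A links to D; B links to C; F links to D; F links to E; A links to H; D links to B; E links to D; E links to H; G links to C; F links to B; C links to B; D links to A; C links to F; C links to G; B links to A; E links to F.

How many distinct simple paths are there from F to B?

F→B
F→D→A→G→C→B
F→D→B
F→E→D→A→G→C→B
F→E→D→B

5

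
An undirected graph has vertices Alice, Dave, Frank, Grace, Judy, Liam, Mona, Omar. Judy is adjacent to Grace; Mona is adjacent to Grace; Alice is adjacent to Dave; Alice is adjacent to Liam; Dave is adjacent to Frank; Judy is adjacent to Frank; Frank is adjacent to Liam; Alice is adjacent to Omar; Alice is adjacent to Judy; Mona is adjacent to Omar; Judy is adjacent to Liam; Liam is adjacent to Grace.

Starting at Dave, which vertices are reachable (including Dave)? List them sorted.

Start at Dave.
Its neighbours: Alice, Frank.
Then their neighbours: Judy, Liam, Omar.
Then next layer: Grace, Mona.
Every vertex is now reached.

Alice, Dave, Frank, Grace, Judy, Liam, Mona, Omar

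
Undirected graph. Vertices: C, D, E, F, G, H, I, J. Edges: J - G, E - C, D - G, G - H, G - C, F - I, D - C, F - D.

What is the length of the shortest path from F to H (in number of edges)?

Distance 0: F.
Distance 1: D, I.
Distance 2: C, G.
Distance 3: E, H, J — contains H.

3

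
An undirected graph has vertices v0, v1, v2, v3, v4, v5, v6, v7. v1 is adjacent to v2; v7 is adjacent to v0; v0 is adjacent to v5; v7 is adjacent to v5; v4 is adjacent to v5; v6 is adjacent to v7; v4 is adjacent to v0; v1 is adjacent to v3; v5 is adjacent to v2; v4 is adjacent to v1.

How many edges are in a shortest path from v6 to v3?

Distance 0: v6.
Distance 1: v7.
Distance 2: v0, v5.
Distance 3: v2, v4.
Distance 4: v1.
Distance 5: v3 — contains v3.

5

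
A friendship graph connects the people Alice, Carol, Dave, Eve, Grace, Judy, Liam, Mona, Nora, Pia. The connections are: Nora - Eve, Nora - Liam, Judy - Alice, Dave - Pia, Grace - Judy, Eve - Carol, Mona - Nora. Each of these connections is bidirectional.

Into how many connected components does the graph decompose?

3

From Alice: component {Alice, Grace, Judy}.
From Carol: component {Carol, Eve, Liam, Mona, Nora}.
From Dave: component {Dave, Pia}.
That's 3 components.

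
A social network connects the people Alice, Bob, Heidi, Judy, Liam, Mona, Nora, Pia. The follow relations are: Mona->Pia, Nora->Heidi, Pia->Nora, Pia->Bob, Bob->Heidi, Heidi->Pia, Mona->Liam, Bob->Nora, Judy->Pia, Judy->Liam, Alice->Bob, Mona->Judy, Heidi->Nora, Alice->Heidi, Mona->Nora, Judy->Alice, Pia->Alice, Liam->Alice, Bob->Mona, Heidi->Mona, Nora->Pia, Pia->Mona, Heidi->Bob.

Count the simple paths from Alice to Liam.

Alice→Bob→Heidi→Mona→Judy→Liam
Alice→Bob→Heidi→Mona→Liam
Alice→Bob→Heidi→Nora→Pia→Mona→Judy→Liam
Alice→Bob→Heidi→Nora→Pia→Mona→Liam
Alice→Bob→Heidi→Pia→Mona→Judy→Liam
Alice→Bob→Heidi→Pia→Mona→Liam
Alice→Bob→Mona→Judy→Liam
Alice→Bob→Mona→Liam
... and 20 more.

28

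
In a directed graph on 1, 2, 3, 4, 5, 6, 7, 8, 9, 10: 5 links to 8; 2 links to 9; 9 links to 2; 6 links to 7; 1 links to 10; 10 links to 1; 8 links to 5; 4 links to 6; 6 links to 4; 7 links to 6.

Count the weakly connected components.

5

From 1: component {1, 10}.
From 2: component {2, 9}.
From 3: component {3}.
From 4: component {4, 6, 7}.
From 5: component {5, 8}.
That's 5 components.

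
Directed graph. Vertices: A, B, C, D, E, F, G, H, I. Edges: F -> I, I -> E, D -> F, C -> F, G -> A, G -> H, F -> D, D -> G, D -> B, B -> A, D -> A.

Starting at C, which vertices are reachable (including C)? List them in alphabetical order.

A, B, C, D, E, F, G, H, I

Start at C.
Its neighbours: F.
Then their neighbours: D, I.
Then next layer: A, B, E, G.
Then next layer: H.
Every vertex is now reached.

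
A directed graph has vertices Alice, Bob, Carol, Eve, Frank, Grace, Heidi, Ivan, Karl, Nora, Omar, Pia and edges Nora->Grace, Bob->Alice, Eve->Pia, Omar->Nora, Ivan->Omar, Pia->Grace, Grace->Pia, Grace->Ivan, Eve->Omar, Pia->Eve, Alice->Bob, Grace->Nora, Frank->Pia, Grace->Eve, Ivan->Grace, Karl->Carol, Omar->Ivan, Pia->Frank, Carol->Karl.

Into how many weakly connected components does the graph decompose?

From Alice: component {Alice, Bob}.
From Carol: component {Carol, Karl}.
From Eve: component {Eve, Frank, Grace, Ivan, Nora, Omar, Pia}.
From Heidi: component {Heidi}.
That's 4 components.

4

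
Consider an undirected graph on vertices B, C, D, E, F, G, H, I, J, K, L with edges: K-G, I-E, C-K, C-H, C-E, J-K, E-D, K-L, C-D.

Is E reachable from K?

Yes

Explore from K.
Distance 1: reach C, G, J, L.
Distance 2: reach D, E, H.
Found E.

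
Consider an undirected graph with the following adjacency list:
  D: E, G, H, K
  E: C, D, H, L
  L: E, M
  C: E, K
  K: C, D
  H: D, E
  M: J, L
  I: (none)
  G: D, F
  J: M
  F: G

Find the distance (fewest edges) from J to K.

Distance 0: J.
Distance 1: M.
Distance 2: L.
Distance 3: E.
Distance 4: C, D, H.
Distance 5: G, K — contains K.

5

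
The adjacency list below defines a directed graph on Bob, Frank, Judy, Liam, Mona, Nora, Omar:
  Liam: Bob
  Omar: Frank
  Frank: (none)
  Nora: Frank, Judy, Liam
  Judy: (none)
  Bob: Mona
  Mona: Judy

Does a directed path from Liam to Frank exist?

No

Explore from Liam.
Distance 1: reach Bob.
Distance 2: reach Mona.
Distance 3: reach Judy.
The search from Liam is exhausted; no directed path reaches Frank.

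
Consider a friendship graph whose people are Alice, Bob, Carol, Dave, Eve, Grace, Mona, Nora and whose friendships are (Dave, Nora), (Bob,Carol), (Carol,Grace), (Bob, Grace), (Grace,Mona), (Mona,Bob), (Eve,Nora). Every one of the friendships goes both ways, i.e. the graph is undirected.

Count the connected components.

From Alice: component {Alice}.
From Bob: component {Bob, Carol, Grace, Mona}.
From Dave: component {Dave, Eve, Nora}.
That's 3 components.

3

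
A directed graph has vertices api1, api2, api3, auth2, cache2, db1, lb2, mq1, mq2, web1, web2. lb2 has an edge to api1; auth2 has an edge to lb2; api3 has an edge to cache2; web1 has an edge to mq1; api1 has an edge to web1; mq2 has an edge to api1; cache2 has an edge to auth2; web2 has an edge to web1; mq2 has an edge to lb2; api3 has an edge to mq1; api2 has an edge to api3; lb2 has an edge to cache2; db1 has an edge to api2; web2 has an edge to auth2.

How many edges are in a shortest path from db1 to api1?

6

Distance 0: db1.
Distance 1: api2.
Distance 2: api3.
Distance 3: cache2, mq1.
Distance 4: auth2.
Distance 5: lb2.
Distance 6: api1 — contains api1.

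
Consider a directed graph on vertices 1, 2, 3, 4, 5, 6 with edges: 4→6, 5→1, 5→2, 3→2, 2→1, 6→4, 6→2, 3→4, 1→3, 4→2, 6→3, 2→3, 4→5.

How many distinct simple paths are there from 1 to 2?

4

1→3→2
1→3→4→2
1→3→4→5→2
1→3→4→6→2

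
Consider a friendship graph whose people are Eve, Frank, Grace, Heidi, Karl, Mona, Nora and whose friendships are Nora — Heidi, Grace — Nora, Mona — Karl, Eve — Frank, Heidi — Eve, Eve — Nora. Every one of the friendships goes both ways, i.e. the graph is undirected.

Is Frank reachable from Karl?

No

Explore from Karl.
Distance 1: reach Mona.
The search is exhausted without reaching Frank; it lies in a different component.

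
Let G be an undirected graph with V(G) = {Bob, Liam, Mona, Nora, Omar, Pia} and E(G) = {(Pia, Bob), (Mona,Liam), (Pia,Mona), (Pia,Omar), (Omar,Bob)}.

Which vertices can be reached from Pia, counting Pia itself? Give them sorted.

Bob, Liam, Mona, Omar, Pia

Start at Pia.
Its neighbours: Bob, Mona, Omar.
Then their neighbours: Liam.
Nothing further is reachable.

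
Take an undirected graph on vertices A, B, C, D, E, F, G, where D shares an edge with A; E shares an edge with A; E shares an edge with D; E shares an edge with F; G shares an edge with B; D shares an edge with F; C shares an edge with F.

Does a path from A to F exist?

Yes

Explore from A.
Distance 1: reach D, E.
Distance 2: reach F.
Found F.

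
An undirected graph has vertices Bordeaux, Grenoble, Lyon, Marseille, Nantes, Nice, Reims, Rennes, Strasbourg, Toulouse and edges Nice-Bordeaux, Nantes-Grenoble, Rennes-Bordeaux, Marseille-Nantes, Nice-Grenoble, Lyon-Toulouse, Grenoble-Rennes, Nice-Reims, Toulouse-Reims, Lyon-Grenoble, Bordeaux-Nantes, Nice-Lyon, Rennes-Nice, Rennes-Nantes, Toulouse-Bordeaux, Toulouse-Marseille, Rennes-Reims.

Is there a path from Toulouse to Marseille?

Yes

Explore from Toulouse.
Distance 1: reach Bordeaux, Lyon, Marseille, Reims.
Found Marseille.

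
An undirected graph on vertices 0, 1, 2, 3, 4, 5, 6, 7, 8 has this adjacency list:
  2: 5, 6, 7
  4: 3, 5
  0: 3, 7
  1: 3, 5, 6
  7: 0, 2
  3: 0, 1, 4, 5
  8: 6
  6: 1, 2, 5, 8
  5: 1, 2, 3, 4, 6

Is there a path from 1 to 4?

Yes

Explore from 1.
Distance 1: reach 3, 5, 6.
Distance 2: reach 0, 2, 4, 8.
Found 4.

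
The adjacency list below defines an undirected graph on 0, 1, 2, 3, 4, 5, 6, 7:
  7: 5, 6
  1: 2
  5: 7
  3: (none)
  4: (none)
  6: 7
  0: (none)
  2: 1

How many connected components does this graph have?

From 0: component {0}.
From 1: component {1, 2}.
From 3: component {3}.
From 4: component {4}.
From 5: component {5, 6, 7}.
That's 5 components.

5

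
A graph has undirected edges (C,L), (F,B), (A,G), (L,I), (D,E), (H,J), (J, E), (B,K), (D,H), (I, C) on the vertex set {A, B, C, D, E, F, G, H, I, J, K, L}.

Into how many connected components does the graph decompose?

From A: component {A, G}.
From B: component {B, F, K}.
From C: component {C, I, L}.
From D: component {D, E, H, J}.
That's 4 components.

4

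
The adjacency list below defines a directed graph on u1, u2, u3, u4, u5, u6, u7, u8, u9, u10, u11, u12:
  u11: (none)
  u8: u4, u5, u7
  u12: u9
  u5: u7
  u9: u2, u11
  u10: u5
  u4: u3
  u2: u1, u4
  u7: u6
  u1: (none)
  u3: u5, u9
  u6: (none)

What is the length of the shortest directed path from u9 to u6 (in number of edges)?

6

Distance 0: u9.
Distance 1: u2, u11.
Distance 2: u1, u4.
Distance 3: u3.
Distance 4: u5.
Distance 5: u7.
Distance 6: u6 — contains u6.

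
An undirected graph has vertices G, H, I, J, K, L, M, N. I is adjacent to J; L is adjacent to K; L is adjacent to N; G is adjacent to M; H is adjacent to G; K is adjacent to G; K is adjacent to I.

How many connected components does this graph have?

From G: component {G, H, I, J, K, L, M, N}.
That's 1 component.

1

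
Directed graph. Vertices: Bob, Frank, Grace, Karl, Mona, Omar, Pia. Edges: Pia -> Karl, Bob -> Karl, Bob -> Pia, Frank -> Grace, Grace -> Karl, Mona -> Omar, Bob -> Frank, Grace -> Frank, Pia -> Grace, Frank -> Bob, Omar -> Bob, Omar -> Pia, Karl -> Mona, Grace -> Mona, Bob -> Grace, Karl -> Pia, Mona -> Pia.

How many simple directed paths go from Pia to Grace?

Pia→Grace
Pia→Karl→Mona→Omar→Bob→Frank→Grace
Pia→Karl→Mona→Omar→Bob→Grace

3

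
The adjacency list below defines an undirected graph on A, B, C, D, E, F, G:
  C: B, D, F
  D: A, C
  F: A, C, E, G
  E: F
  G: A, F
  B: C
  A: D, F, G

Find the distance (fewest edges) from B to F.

Distance 0: B.
Distance 1: C.
Distance 2: D, F — contains F.

2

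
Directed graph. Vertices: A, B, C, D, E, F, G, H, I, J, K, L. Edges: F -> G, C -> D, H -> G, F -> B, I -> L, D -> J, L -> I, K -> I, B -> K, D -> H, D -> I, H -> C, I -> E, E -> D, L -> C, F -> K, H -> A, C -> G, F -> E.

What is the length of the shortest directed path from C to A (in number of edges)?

3

Distance 0: C.
Distance 1: D, G.
Distance 2: H, I, J.
Distance 3: A, E, L — contains A.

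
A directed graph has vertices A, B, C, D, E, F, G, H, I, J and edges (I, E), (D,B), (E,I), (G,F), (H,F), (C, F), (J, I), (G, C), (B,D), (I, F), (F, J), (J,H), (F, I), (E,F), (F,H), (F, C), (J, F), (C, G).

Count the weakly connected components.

From A: component {A}.
From B: component {B, D}.
From C: component {C, E, F, G, H, I, J}.
That's 3 components.

3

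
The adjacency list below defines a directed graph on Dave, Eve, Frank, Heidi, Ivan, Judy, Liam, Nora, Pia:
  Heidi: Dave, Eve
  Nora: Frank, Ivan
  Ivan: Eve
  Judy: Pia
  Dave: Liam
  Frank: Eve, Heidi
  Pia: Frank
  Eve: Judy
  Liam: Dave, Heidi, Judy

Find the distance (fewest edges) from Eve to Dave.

5

Distance 0: Eve.
Distance 1: Judy.
Distance 2: Pia.
Distance 3: Frank.
Distance 4: Heidi.
Distance 5: Dave — contains Dave.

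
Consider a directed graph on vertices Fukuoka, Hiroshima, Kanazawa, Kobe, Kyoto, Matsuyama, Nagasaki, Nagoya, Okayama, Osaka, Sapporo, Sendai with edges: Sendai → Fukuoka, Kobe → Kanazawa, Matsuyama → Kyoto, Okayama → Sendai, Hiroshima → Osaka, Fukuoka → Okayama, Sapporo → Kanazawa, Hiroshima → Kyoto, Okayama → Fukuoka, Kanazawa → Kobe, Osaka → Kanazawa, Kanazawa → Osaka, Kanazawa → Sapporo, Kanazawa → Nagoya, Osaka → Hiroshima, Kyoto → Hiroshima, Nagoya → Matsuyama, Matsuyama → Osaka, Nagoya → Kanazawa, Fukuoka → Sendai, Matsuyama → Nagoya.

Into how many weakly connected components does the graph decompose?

From Fukuoka: component {Fukuoka, Okayama, Sendai}.
From Hiroshima: component {Hiroshima, Kanazawa, Kobe, Kyoto, Matsuyama, Nagoya, Osaka, Sapporo}.
From Nagasaki: component {Nagasaki}.
That's 3 components.

3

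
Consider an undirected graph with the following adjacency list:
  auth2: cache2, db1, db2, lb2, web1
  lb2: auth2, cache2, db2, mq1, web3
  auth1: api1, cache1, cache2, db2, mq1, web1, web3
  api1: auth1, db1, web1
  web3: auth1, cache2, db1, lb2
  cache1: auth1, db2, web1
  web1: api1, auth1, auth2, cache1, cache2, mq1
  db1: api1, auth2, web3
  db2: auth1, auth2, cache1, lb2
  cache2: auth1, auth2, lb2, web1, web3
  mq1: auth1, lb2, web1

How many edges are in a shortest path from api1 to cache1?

2

Distance 0: api1.
Distance 1: auth1, db1, web1.
Distance 2: auth2, cache1, cache2, db2, mq1, web3 — contains cache1.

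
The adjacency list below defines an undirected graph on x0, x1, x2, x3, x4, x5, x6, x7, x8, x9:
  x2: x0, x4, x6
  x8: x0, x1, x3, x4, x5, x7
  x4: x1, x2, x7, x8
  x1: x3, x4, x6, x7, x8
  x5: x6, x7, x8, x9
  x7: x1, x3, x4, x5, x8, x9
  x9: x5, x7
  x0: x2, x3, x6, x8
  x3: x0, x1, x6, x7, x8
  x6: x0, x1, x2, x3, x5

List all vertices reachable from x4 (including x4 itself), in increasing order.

Start at x4.
Its neighbours: x1, x2, x7, x8.
Then their neighbours: x0, x3, x5, x6, x9.
Every vertex is now reached.

x0, x1, x2, x3, x4, x5, x6, x7, x8, x9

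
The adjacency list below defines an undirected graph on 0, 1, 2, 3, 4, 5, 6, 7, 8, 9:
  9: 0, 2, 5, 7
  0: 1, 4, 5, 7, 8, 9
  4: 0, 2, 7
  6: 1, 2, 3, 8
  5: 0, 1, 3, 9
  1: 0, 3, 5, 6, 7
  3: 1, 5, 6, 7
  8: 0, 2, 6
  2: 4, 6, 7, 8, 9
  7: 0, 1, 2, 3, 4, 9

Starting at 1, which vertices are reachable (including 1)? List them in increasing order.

0, 1, 2, 3, 4, 5, 6, 7, 8, 9

Start at 1.
Its neighbours: 0, 3, 5, 6, 7.
Then their neighbours: 2, 4, 8, 9.
Every vertex is now reached.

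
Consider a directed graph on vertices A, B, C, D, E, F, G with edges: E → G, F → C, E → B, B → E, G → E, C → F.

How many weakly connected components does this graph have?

4

From A: component {A}.
From B: component {B, E, G}.
From C: component {C, F}.
From D: component {D}.
That's 4 components.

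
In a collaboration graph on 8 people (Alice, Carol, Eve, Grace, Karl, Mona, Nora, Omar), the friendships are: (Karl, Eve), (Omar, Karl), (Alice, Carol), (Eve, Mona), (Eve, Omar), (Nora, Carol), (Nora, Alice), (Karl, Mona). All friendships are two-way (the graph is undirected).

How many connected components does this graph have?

3

From Alice: component {Alice, Carol, Nora}.
From Eve: component {Eve, Karl, Mona, Omar}.
From Grace: component {Grace}.
That's 3 components.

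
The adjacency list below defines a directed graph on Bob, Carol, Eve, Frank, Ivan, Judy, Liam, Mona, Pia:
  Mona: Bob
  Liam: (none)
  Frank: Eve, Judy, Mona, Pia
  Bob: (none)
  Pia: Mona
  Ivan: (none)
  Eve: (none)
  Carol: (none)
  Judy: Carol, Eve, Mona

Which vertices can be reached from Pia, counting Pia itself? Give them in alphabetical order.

Start at Pia.
Its neighbours: Mona.
Then their neighbours: Bob.
Nothing further is reachable.

Bob, Mona, Pia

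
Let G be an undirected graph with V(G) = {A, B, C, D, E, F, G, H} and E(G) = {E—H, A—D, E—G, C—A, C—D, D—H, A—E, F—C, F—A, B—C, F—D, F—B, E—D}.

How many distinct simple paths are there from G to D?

9

G–E–A–C–B–F–D
G–E–A–C–D
G–E–A–C–F–D
G–E–A–D
G–E–A–F–B–C–D
G–E–A–F–C–D
G–E–A–F–D
G–E–D
G–E–H–D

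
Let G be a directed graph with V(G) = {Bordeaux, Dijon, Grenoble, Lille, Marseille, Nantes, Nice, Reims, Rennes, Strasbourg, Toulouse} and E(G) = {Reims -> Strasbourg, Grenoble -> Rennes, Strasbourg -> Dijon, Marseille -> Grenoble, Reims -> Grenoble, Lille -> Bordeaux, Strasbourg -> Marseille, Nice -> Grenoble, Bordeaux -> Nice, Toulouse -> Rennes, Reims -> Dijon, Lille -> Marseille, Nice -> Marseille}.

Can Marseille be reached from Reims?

Yes

Explore from Reims.
Distance 1: reach Dijon, Grenoble, Strasbourg.
Distance 2: reach Marseille, Rennes.
Found Marseille.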